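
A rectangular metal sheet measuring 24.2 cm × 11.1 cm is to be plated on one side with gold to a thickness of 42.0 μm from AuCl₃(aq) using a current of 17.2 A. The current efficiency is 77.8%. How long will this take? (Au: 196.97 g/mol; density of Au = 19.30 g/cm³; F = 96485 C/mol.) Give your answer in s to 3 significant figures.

2390 s

Plated area = 24.2 × 11.1 = 268.6 cm²
Volume = 268.6 × 42.0×10⁻⁴ cm = 1.128 cm³
m(Au) = 1.128 × 19.30 = 21.77 g
n(Au) = 21.77 / 196.97 = 0.1105 mol; n(e⁻) = 3 × 0.1105 = 0.3315 mol
Q = 0.3315 × 96485 / 0.778 = 41110 C
t = 41110 / 17.2 = 2390 s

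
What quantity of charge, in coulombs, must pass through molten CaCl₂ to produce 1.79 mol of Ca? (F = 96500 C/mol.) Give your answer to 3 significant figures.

3.45×10^5 C

Ca²⁺ + 2e⁻ → Ca, so n(e⁻) = 2 × 1.79 = 3.580 mol
Q = 3.580 × 96500 = 3.455×10^5 C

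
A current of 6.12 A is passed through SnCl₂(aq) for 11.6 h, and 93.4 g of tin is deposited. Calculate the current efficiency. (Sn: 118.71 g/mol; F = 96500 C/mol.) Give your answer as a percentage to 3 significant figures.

Q = 6.12 × 41760 = 2.556×10^5 C
n(e⁻) = 2.556×10^5 / 96500 = 2.649 mol
Sn²⁺ + 2e⁻ → Sn, so theoretical n(Sn) = 1.325 mol → 157.3 g
Efficiency = 93.4 / 157.3 = 0.5938 = 59.4%

59.4%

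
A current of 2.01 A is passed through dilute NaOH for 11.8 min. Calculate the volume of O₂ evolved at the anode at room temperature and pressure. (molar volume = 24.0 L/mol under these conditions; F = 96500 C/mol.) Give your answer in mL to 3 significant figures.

88.5 mL

Charge passed = 2.01 × 708 = 1423 C
Moles of electrons = 1423 / 96500 = 0.01475 mol
2H₂O → O₂ + 4H⁺ + 4e⁻, so n(O₂) = 0.01475 / 4 = 0.003688 mol
V = 0.003688 × 24.0 = 0.08851 L
= 88.5 mL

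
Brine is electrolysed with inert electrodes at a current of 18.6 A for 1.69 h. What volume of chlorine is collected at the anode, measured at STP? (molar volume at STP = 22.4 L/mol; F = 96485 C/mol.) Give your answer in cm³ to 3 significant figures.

Q = 18.6 A × 6084 s = 1.132×10^5 C
Moles of electrons = 1.132×10^5 / 96485 = 1.173 mol
2Cl⁻ → Cl₂ + 2e⁻, so n(Cl₂) = 1.173 / 2 = 0.5865 mol
V = 0.5865 × 22.4 = 13.14 L
= 13100 cm³

13100 cm³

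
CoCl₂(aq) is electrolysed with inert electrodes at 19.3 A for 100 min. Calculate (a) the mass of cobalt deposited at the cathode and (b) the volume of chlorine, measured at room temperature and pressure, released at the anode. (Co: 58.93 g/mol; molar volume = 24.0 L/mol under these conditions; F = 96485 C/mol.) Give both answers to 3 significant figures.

Q = 19.3 × 6000 = 1.158×10^5 C; n(e⁻) = 1.158×10^5 / 96485 = 1.200 mol
Cathode: Co²⁺ + 2e⁻ → Co → n(Co) = 1.200/2 = 0.6000 mol → 35.4 g
Anode: 2Cl⁻ → Cl₂ + 2e⁻ → n(Cl₂) = 1.200/2 = 0.6000 mol → 14.4 L

35.4 g Co; 14.4 L Cl₂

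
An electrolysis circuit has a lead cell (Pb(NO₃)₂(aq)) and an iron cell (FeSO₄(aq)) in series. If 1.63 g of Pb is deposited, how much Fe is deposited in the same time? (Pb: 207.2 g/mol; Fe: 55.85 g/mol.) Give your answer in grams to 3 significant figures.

n(Pb) = 1.63 / 207.2 = 0.007867 mol
Pb²⁺ + 2e⁻ → Pb, so n(e⁻) = 2 × 0.007867 = 0.01573 mol
In series, the same 0.01573 mol of electrons flows through the second cell.
Fe²⁺ + 2e⁻ → Fe, so n(Fe) = 0.01573 / 2 = 0.007865 mol
m(Fe) = 0.007865 × 55.85 = 0.439 g

0.439 g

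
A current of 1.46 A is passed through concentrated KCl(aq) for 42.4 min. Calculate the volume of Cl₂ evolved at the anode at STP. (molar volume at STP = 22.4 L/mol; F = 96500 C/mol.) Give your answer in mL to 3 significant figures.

431 mL

Q = It = 1.46 × 2544 = 3714 C
Moles of electrons = 3714 / 96500 = 0.03849 mol
2Cl⁻ → Cl₂ + 2e⁻, so n(Cl₂) = 0.03849 / 2 = 0.01925 mol
V = 0.01925 × 22.4 = 0.4312 L
= 431 mL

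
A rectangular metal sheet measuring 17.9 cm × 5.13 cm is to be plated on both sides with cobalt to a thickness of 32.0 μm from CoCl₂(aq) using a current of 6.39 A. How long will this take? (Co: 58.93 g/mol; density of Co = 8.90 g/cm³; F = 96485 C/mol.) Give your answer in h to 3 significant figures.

0.745 h

Plated area = 2 × 17.9 × 5.13 = 183.7 cm²
Volume = 183.7 × 32.0×10⁻⁴ cm = 0.5878 cm³
m(Co) = 0.5878 × 8.90 = 5.231 g
n(Co) = 5.231 / 58.93 = 0.08877 mol; n(e⁻) = 2 × 0.08877 = 0.1775 mol
Q = 0.1775 × 96485 = 17130 C
t = 17130 / 6.39 = 2681 s = 0.745 h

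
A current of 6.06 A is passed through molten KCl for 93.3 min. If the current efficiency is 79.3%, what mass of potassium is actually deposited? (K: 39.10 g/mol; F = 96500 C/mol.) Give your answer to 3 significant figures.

Q = 6.06 × 5598 = 33920 C
n(e⁻) = 33920 / 96500 = 0.3515 mol
K⁺ + e⁻ → K, so theoretical m(K) = 0.3515 × 39.10 = 13.74 g
Actual mass = 79.3% × 13.74 = 10.9 g

10.9 g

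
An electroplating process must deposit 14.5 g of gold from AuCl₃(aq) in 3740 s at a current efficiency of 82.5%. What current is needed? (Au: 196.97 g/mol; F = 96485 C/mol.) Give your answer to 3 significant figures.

6.91 A

n(Au) = 14.5 / 196.97 = 0.07362 mol
Au³⁺ + 3e⁻ → Au, so n(e⁻) = 3 × 0.07362 = 0.2209 mol
Q = 0.2209 × 96485 / 0.825 = 25830 C
I = Q / t = 25830 / 3740 s = 6.91 A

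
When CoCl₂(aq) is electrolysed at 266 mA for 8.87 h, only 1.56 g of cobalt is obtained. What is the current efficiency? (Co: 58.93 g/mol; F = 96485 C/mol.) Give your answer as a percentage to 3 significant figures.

Q = 0.266 × 31932 = 8494 C
n(e⁻) = 8494 / 96485 = 0.08803 mol
Co²⁺ + 2e⁻ → Co, so theoretical n(Co) = 0.04402 mol → 2.594 g
Efficiency = 1.56 / 2.594 = 0.6014 = 60.1%

60.1%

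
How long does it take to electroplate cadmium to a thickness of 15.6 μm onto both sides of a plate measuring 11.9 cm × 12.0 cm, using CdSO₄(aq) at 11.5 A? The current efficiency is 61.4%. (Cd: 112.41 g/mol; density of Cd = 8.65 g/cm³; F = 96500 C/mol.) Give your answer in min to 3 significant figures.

15.6 min

Plated area = 2 × 11.9 × 12.0 = 285.6 cm²
Volume = 285.6 × 15.6×10⁻⁴ cm = 0.4455 cm³
m(Cd) = 0.4455 × 8.65 = 3.854 g
n(Cd) = 3.854 / 112.41 = 0.03429 mol; n(e⁻) = 2 × 0.03429 = 0.06858 mol
Q = 0.06858 × 96500 / 0.614 = 10780 C
t = 10780 / 11.5 = 937.4 s = 15.6 min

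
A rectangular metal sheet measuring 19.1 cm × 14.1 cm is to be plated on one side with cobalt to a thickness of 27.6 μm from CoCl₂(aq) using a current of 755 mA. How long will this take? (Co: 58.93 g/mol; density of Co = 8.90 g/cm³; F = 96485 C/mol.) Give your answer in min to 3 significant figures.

478 min

Plated area = 19.1 × 14.1 = 269.3 cm²
Volume = 269.3 × 27.6×10⁻⁴ cm = 0.7433 cm³
m(Co) = 0.7433 × 8.90 = 6.615 g
n(Co) = 6.615 / 58.93 = 0.1123 mol; n(e⁻) = 2 × 0.1123 = 0.2246 mol
Q = 0.2246 × 96485 = 21670 C
t = 21670 / 0.755 = 28700 s = 478 min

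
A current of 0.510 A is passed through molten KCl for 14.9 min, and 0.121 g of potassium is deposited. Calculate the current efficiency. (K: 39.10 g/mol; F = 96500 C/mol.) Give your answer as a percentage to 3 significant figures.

65.5%

Q = 0.510 × 894 = 455.9 C
n(e⁻) = 455.9 / 96500 = 0.004724 mol
K⁺ + e⁻ → K, so theoretical n(K) = 0.004724 mol → 0.1847 g
Efficiency = 0.121 / 0.1847 = 0.6551 = 65.5%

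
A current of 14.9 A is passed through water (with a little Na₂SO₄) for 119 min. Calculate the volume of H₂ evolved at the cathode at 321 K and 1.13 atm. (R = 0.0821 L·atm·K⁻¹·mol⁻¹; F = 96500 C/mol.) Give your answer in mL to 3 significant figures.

Q = 14.9 A × 7140 s = 1.064×10^5 C
n(e⁻) = Q/F = 1.064×10^5/96500 = 1.103 mol
2H⁺ + 2e⁻ → H₂, so n(H₂) = 1.103 / 2 = 0.5515 mol
V = nRT/P = 0.5515 × 0.0821 × 321 / 1.13 = 12.86 L
= 12900 mL

12900 mL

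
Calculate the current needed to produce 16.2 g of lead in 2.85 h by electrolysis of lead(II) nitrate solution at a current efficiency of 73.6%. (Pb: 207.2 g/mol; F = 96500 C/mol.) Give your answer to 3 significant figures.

n(Pb) = 16.2 / 207.2 = 0.07819 mol
Pb²⁺ + 2e⁻ → Pb, so n(e⁻) = 2 × 0.07819 = 0.1564 mol
Q = 0.1564 × 96500 / 0.736 = 20510 C
I = Q / t = 20510 / 10260 s = 2.00 A

2.00 A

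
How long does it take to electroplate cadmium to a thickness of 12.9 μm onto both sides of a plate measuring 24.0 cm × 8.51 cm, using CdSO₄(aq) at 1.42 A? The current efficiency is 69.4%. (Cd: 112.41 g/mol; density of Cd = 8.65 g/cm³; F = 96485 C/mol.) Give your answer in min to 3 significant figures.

Plated area = 2 × 24.0 × 8.51 = 408.5 cm²
Volume = 408.5 × 12.9×10⁻⁴ cm = 0.5270 cm³
m(Cd) = 0.5270 × 8.65 = 4.559 g
n(Cd) = 4.559 / 112.41 = 0.04056 mol; n(e⁻) = 2 × 0.04056 = 0.08112 mol
Q = 0.08112 × 96485 / 0.694 = 11280 C
t = 11280 / 1.42 = 7944 s = 132 min

132 min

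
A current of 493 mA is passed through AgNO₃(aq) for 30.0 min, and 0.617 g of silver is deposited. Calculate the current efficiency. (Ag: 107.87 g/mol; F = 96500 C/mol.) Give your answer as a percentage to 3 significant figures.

Q = 0.493 × 1800 = 887.4 C
n(e⁻) = 887.4 / 96500 = 0.009196 mol
Ag⁺ + e⁻ → Ag, so theoretical n(Ag) = 0.009196 mol → 0.9920 g
Efficiency = 0.617 / 0.9920 = 0.6220 = 62.2%

62.2%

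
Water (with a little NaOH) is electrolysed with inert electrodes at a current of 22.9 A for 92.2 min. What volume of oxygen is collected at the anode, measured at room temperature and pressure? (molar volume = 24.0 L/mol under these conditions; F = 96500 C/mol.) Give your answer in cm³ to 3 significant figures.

Charge passed = 22.9 × 5532 = 1.267×10^5 C
n(e⁻) = Q/F = 1.267×10^5/96500 = 1.313 mol
2H₂O → O₂ + 4H⁺ + 4e⁻, so n(O₂) = 1.313 / 4 = 0.3283 mol
V = 0.3283 × 24.0 = 7.879 L
= 7880 cm³

7880 cm³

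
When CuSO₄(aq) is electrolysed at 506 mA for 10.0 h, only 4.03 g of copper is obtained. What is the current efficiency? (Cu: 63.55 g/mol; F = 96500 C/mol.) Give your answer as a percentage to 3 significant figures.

Q = 0.506 × 36000 = 18220 C
n(e⁻) = 18220 / 96500 = 0.1888 mol
Cu²⁺ + 2e⁻ → Cu, so theoretical n(Cu) = 0.09440 mol → 5.999 g
Efficiency = 4.03 / 5.999 = 0.6718 = 67.2%

67.2%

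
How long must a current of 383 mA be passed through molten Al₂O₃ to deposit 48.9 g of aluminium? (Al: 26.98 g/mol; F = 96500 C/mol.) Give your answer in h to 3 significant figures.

n(Al) = 48.9 / 26.98 = 1.812 mol
Al³⁺ + 3e⁻ → Al, so n(e⁻) = 3 × 1.812 = 5.436 mol
Q = 5.436 × 96500 = 5.246×10^5 C
t = Q / I = 5.246×10^5 / 0.383 = 1.370×10^6 s = 381 h

381 h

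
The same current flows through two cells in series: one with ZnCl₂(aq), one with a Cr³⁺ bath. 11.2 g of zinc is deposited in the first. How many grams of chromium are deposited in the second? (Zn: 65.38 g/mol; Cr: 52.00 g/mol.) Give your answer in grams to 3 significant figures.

5.94 g

n(Zn) = 11.2 / 65.38 = 0.1713 mol
Zn²⁺ + 2e⁻ → Zn, so n(e⁻) = 2 × 0.1713 = 0.3426 mol
Since the cells are in series, n(e⁻) in the Cr cell is also 0.3426 mol.
Cr³⁺ + 3e⁻ → Cr, so n(Cr) = 0.3426 / 3 = 0.1142 mol
m(Cr) = 0.1142 × 52.00 = 5.94 g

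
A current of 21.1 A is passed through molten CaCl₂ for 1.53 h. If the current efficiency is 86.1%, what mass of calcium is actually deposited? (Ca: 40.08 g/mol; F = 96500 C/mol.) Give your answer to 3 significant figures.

20.8 g

Q = 21.1 × 5508 = 1.162×10^5 C
n(e⁻) = 1.162×10^5 / 96500 = 1.204 mol
Ca²⁺ + 2e⁻ → Ca, so theoretical m(Ca) = 0.6020 × 40.08 = 24.13 g
Actual mass = 86.1% × 24.13 = 20.8 g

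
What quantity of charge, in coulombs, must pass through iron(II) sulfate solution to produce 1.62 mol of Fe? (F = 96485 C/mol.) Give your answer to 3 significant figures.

Fe²⁺ + 2e⁻ → Fe, so n(e⁻) = 2 × 1.62 = 3.240 mol
Q = 3.240 × 96485 = 3.126×10^5 C

3.13×10^5 C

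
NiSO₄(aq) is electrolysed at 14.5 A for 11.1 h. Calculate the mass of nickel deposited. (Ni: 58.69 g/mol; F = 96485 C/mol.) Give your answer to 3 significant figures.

176 g

Q = 14.5 A × 39960 s = 5.794×10^5 C
n(e⁻) = 5.794×10^5 / 96485 = 6.005 mol
Ni²⁺ + 2e⁻ → Ni, so n(Ni) = 6.005 / 2 = 3.003 mol
m = 3.003 × 58.69 = 176 g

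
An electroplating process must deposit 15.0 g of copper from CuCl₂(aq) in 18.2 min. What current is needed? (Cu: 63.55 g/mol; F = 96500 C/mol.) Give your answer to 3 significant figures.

41.7 A

n(Cu) = 15.0 / 63.55 = 0.2360 mol
Cu²⁺ + 2e⁻ → Cu, so n(e⁻) = 2 × 0.2360 = 0.4720 mol
Q = 0.4720 × 96500 = 45550 C
I = Q / t = 45550 / 1092 s = 41.7 A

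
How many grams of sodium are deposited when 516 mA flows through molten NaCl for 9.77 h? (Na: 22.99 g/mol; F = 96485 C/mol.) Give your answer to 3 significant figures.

4.32 g

Q = 0.516 A × 35172 s = 18150 C
Moles of electrons = 18150 / 96485 = 0.1881 mol
Na⁺ + e⁻ → Na, so n(Na) = 0.1881 mol
m = 0.1881 × 22.99 = 4.32 g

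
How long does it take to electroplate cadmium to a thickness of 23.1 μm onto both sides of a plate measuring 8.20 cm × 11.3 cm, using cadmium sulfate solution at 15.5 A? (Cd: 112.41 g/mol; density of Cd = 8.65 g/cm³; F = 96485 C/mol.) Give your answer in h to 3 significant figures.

0.114 h

Plated area = 2 × 8.20 × 11.3 = 185.3 cm²
Volume = 185.3 × 23.1×10⁻⁴ cm = 0.4280 cm³
m(Cd) = 0.4280 × 8.65 = 3.702 g
n(Cd) = 3.702 / 112.41 = 0.03293 mol; n(e⁻) = 2 × 0.03293 = 0.06586 mol
Q = 0.06586 × 96485 = 6355 C
t = 6355 / 15.5 = 410.0 s = 0.114 h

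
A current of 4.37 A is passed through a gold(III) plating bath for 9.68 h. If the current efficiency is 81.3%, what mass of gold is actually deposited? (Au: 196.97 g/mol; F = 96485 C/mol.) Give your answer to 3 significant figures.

84.2 g

Q = 4.37 × 34848 = 1.523×10^5 C
n(e⁻) = 1.523×10^5 / 96485 = 1.578 mol
Au³⁺ + 3e⁻ → Au, so theoretical m(Au) = 0.5260 × 196.97 = 103.6 g
Actual mass = 81.3% × 103.6 = 84.2 g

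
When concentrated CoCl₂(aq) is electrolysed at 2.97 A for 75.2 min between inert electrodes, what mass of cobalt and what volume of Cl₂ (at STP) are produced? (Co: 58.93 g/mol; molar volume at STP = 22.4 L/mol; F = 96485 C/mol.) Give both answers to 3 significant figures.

4.09 g Co; 1.56 L Cl₂

Q = 2.97 × 4512 = 13400 C; n(e⁻) = 13400 / 96485 = 0.1389 mol
Cathode: Co²⁺ + 2e⁻ → Co → n(Co) = 0.1389/2 = 0.06945 mol → 4.09 g
Anode: 2Cl⁻ → Cl₂ + 2e⁻ → n(Cl₂) = 0.1389/2 = 0.06945 mol → 1.56 L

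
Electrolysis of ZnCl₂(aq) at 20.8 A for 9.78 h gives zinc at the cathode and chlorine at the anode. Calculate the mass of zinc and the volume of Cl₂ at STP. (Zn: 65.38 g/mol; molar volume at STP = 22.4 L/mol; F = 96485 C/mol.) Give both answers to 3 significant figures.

248 g Zn; 85.0 L Cl₂

Q = 20.8 × 35208 = 7.323×10^5 C; n(e⁻) = 7.323×10^5 / 96485 = 7.590 mol
Cathode: Zn²⁺ + 2e⁻ → Zn → n(Zn) = 7.590/2 = 3.795 mol → 248 g
Anode: 2Cl⁻ → Cl₂ + 2e⁻ → n(Cl₂) = 7.590/2 = 3.795 mol → 85.0 L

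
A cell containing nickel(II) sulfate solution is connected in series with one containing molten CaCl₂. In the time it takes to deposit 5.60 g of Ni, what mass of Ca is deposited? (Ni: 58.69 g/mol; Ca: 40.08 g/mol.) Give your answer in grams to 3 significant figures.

n(Ni) = 5.60 / 58.69 = 0.09542 mol
Ni²⁺ + 2e⁻ → Ni, so n(e⁻) = 2 × 0.09542 = 0.1908 mol
Since the cells are in series, n(e⁻) in the Ca cell is also 0.1908 mol.
Ca²⁺ + 2e⁻ → Ca, so n(Ca) = 0.1908 / 2 = 0.09540 mol
m(Ca) = 0.09540 × 40.08 = 3.82 g

3.82 g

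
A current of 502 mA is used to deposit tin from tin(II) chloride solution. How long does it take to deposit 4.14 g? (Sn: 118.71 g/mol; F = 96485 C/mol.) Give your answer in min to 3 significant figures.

223 min

n(Sn) = 4.14 / 118.71 = 0.03487 mol
Sn²⁺ + 2e⁻ → Sn, so n(e⁻) = 2 × 0.03487 = 0.06974 mol
Q = 0.06974 × 96485 = 6729 C
t = Q / I = 6729 / 0.502 = 13400 s = 223 min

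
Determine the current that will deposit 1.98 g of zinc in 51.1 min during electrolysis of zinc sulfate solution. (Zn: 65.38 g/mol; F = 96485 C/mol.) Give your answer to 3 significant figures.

n(Zn) = 1.98 / 65.38 = 0.03028 mol
Zn²⁺ + 2e⁻ → Zn, so n(e⁻) = 2 × 0.03028 = 0.06056 mol
Q = 0.06056 × 96485 = 5843 C
I = Q / t = 5843 / 3066 s = 1.91 A

1.91 A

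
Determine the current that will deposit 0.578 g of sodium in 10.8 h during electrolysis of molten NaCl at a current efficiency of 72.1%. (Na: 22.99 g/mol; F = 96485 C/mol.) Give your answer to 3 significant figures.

0.0865 A

n(Na) = 0.578 / 22.99 = 0.02514 mol
Na⁺ + e⁻ → Na, so n(e⁻) = 0.02514 mol
Q = 0.02514 × 96485 / 0.721 = 3364 C
I = Q / t = 3364 / 38880 s = 0.0865 A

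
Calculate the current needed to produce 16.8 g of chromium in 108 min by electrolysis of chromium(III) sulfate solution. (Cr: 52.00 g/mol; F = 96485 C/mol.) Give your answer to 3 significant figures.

14.4 A

n(Cr) = 16.8 / 52.00 = 0.3231 mol
Cr³⁺ + 3e⁻ → Cr, so n(e⁻) = 3 × 0.3231 = 0.9693 mol
Q = 0.9693 × 96485 = 93520 C
I = Q / t = 93520 / 6480 s = 14.4 A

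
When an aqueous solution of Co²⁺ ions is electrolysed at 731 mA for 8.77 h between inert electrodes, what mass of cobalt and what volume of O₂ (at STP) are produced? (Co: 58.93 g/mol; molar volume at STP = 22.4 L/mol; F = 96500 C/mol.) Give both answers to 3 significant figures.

7.05 g Co; 1.34 L O₂

Q = 0.731 × 31572 = 23080 C; n(e⁻) = 23080 / 96500 = 0.2392 mol
Cathode: Co²⁺ + 2e⁻ → Co → n(Co) = 0.2392/2 = 0.1196 mol → 7.05 g
Anode: 2H₂O → O₂ + 4H⁺ + 4e⁻ → n(O₂) = 0.2392/4 = 0.05980 mol → 1.34 L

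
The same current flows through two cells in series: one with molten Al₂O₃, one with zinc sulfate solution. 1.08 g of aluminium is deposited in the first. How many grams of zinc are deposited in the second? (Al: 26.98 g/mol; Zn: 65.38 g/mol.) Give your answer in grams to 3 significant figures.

n(Al) = 1.08 / 26.98 = 0.04003 mol
Al³⁺ + 3e⁻ → Al, so n(e⁻) = 3 × 0.04003 = 0.1201 mol
In series, the same 0.1201 mol of electrons flows through the second cell.
Zn²⁺ + 2e⁻ → Zn, so n(Zn) = 0.1201 / 2 = 0.06005 mol
m(Zn) = 0.06005 × 65.38 = 3.93 g

3.93 g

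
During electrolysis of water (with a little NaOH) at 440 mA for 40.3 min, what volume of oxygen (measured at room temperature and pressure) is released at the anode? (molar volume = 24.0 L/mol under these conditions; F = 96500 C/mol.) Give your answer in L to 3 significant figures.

Charge passed = 0.440 × 2418 = 1064 C
n(e⁻) = 1064 / 96500 = 0.01103 mol
2H₂O → O₂ + 4H⁺ + 4e⁻, so n(O₂) = 0.01103 / 4 = 0.002758 mol
V = 0.002758 × 24.0 = 0.06619 L

0.0662 L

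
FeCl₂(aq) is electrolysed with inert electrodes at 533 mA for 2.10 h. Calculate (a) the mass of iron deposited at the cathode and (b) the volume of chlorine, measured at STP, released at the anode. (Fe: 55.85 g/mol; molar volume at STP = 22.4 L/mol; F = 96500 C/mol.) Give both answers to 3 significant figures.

Q = 0.533 × 7560 = 4029 C; n(e⁻) = 4029 / 96500 = 0.04175 mol
Cathode: Fe²⁺ + 2e⁻ → Fe → n(Fe) = 0.04175/2 = 0.02088 mol → 1.17 g
Anode: 2Cl⁻ → Cl₂ + 2e⁻ → n(Cl₂) = 0.04175/2 = 0.02088 mol → 0.468 L

1.17 g Fe; 0.468 L Cl₂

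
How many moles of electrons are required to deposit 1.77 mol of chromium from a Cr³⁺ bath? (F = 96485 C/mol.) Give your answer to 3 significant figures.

Cr³⁺ + 3e⁻ → Cr, so n(e⁻) = 3 × 1.77 = 5.310 mol

5.31 mol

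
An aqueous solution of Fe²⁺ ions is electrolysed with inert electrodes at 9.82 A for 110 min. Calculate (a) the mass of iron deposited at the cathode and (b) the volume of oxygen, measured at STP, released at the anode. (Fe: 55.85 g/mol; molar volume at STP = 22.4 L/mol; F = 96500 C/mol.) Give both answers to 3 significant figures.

18.8 g Fe; 3.76 L O₂

Q = 9.82 × 6600 = 64810 C; n(e⁻) = 64810 / 96500 = 0.6716 mol
Cathode: Fe²⁺ + 2e⁻ → Fe → n(Fe) = 0.6716/2 = 0.3358 mol → 18.8 g
Anode: 2H₂O → O₂ + 4H⁺ + 4e⁻ → n(O₂) = 0.6716/4 = 0.1679 mol → 3.76 L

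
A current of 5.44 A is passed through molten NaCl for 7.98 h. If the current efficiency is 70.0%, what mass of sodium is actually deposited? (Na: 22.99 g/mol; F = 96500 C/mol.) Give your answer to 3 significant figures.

26.1 g

Q = 5.44 × 28728 = 1.563×10^5 C
n(e⁻) = 1.563×10^5 / 96500 = 1.620 mol
Na⁺ + e⁻ → Na, so theoretical m(Na) = 1.620 × 22.99 = 37.24 g
Actual mass = 70.0% × 37.24 = 26.1 g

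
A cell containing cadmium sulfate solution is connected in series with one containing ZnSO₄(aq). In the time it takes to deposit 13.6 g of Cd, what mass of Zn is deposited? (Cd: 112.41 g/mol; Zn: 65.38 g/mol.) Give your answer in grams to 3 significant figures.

7.91 g

n(Cd) = 13.6 / 112.41 = 0.1210 mol
Cd²⁺ + 2e⁻ → Cd, so n(e⁻) = 2 × 0.1210 = 0.2420 mol
Same current for the same time ⇒ same n(e⁻) = 0.2420 mol in both cells.
Zn²⁺ + 2e⁻ → Zn, so n(Zn) = 0.2420 / 2 = 0.1210 mol
m(Zn) = 0.1210 × 65.38 = 7.91 g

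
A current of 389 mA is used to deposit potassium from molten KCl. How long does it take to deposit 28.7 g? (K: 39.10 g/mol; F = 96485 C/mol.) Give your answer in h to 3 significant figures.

n(K) = 28.7 / 39.10 = 0.7340 mol
K⁺ + e⁻ → K, so n(e⁻) = 0.7340 mol
Q = 0.7340 × 96485 = 70820 C
t = Q / I = 70820 / 0.389 = 1.821×10^5 s = 50.6 h

50.6 h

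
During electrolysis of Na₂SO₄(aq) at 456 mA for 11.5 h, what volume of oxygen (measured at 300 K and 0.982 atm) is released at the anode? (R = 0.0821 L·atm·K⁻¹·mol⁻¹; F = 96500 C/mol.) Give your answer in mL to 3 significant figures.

1230 mL

Q = 0.456 A × 41400 s = 18880 C
n(e⁻) = 18880 / 96500 = 0.1956 mol
2H₂O → O₂ + 4H⁺ + 4e⁻, so n(O₂) = 0.1956 / 4 = 0.04890 mol
V = nRT/P = 0.04890 × 0.0821 × 300 / 0.982 = 1.226 L
= 1230 mL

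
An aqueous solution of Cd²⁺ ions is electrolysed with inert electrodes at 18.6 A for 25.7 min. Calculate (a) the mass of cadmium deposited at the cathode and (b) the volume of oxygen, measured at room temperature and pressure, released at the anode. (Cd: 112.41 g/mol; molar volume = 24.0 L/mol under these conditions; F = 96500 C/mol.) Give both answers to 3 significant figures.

Q = 18.6 × 1542 = 28680 C; n(e⁻) = 28680 / 96500 = 0.2972 mol
Cathode: Cd²⁺ + 2e⁻ → Cd → n(Cd) = 0.2972/2 = 0.1486 mol → 16.7 g
Anode: 2H₂O → O₂ + 4H⁺ + 4e⁻ → n(O₂) = 0.2972/4 = 0.07430 mol → 1.78 L

16.7 g Cd; 1.78 L O₂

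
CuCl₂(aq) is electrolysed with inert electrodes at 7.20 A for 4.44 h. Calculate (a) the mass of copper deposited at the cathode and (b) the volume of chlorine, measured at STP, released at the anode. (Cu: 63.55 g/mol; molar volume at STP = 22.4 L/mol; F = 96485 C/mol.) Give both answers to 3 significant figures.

37.9 g Cu; 13.4 L Cl₂

Q = 7.20 × 15984 = 1.151×10^5 C; n(e⁻) = 1.151×10^5 / 96485 = 1.193 mol
Cathode: Cu²⁺ + 2e⁻ → Cu → n(Cu) = 1.193/2 = 0.5965 mol → 37.9 g
Anode: 2Cl⁻ → Cl₂ + 2e⁻ → n(Cl₂) = 1.193/2 = 0.5965 mol → 13.4 L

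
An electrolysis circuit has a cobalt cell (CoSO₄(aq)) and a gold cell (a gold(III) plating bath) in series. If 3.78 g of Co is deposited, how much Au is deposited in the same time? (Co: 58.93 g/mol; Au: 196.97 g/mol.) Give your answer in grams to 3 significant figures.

8.42 g

n(Co) = 3.78 / 58.93 = 0.06414 mol
Co²⁺ + 2e⁻ → Co, so n(e⁻) = 2 × 0.06414 = 0.1283 mol
In series, the same 0.1283 mol of electrons flows through the second cell.
Au³⁺ + 3e⁻ → Au, so n(Au) = 0.1283 / 3 = 0.04277 mol
m(Au) = 0.04277 × 196.97 = 8.42 g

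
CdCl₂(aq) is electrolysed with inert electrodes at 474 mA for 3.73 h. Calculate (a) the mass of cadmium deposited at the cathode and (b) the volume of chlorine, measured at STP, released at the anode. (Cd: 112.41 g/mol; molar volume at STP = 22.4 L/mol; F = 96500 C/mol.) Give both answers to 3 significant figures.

Q = 0.474 × 13428 = 6365 C; n(e⁻) = 6365 / 96500 = 0.06596 mol
Cathode: Cd²⁺ + 2e⁻ → Cd → n(Cd) = 0.06596/2 = 0.03298 mol → 3.71 g
Anode: 2Cl⁻ → Cl₂ + 2e⁻ → n(Cl₂) = 0.06596/2 = 0.03298 mol → 0.739 L

3.71 g Cd; 0.739 L Cl₂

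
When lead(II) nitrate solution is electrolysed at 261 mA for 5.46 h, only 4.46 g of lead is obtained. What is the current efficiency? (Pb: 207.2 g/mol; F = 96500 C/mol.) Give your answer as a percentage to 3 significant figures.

Q = 0.261 × 19656 = 5130 C
n(e⁻) = 5130 / 96500 = 0.05316 mol
Pb²⁺ + 2e⁻ → Pb, so theoretical n(Pb) = 0.02658 mol → 5.507 g
Efficiency = 4.46 / 5.507 = 0.8099 = 81.0%

81.0%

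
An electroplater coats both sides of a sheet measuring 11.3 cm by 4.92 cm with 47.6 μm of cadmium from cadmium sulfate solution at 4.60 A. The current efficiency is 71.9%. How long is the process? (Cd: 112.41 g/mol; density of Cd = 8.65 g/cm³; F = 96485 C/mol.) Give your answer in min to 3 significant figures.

Plated area = 2 × 11.3 × 4.92 = 111.2 cm²
Volume = 111.2 × 47.6×10⁻⁴ cm = 0.5293 cm³
m(Cd) = 0.5293 × 8.65 = 4.578 g
n(Cd) = 4.578 / 112.41 = 0.04073 mol; n(e⁻) = 2 × 0.04073 = 0.08146 mol
Q = 0.08146 × 96485 / 0.719 = 10930 C
t = 10930 / 4.60 = 2376 s = 39.6 min

39.6 min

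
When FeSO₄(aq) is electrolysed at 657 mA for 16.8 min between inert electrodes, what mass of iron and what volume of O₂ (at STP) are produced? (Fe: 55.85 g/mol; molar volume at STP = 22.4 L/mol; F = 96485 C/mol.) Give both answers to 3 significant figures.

0.192 g Fe; 0.0384 L O₂

Q = 0.657 × 1008 = 662.3 C; n(e⁻) = 662.3 / 96485 = 0.006864 mol
Cathode: Fe²⁺ + 2e⁻ → Fe → n(Fe) = 0.006864/2 = 0.003432 mol → 0.192 g
Anode: 2H₂O → O₂ + 4H⁺ + 4e⁻ → n(O₂) = 0.006864/4 = 0.001716 mol → 0.0384 L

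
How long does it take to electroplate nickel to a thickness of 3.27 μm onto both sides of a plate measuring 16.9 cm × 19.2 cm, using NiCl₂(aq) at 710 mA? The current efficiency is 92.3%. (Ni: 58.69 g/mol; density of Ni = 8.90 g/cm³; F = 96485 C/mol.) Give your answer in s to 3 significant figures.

9480 s

Plated area = 2 × 16.9 × 19.2 = 649.0 cm²
Volume = 649.0 × 3.27×10⁻⁴ cm = 0.2122 cm³
m(Ni) = 0.2122 × 8.90 = 1.889 g
n(Ni) = 1.889 / 58.69 = 0.03219 mol; n(e⁻) = 2 × 0.03219 = 0.06438 mol
Q = 0.06438 × 96485 / 0.923 = 6730 C
t = 6730 / 0.710 = 9479 s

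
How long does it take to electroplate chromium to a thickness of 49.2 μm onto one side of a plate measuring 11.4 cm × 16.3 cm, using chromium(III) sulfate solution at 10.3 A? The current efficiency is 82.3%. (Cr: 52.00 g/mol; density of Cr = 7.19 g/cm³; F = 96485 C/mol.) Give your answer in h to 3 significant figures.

Plated area = 11.4 × 16.3 = 185.8 cm²
Volume = 185.8 × 49.2×10⁻⁴ cm = 0.9141 cm³
m(Cr) = 0.9141 × 7.19 = 6.572 g
n(Cr) = 6.572 / 52.00 = 0.1264 mol; n(e⁻) = 3 × 0.1264 = 0.3792 mol
Q = 0.3792 × 96485 / 0.823 = 44460 C
t = 44460 / 10.3 = 4317 s = 1.20 h

1.20 h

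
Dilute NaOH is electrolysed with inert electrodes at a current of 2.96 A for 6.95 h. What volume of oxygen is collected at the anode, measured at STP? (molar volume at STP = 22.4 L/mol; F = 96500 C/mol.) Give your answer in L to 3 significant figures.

Q = 2.96 A × 25020 s = 74060 C
n(e⁻) = Q/F = 74060/96500 = 0.7675 mol
2H₂O → O₂ + 4H⁺ + 4e⁻, so n(O₂) = 0.7675 / 4 = 0.1919 mol
V = 0.1919 × 22.4 = 4.299 L

4.30 L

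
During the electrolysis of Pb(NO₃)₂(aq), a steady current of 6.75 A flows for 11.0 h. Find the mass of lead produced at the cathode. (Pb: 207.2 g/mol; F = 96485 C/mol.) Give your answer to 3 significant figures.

Charge passed = 6.75 × 39600 = 2.673×10^5 C
n(e⁻) = Q/F = 2.673×10^5/96485 = 2.770 mol
Pb²⁺ + 2e⁻ → Pb, so n(Pb) = 2.770 / 2 = 1.385 mol
m = 1.385 × 207.2 = 287 g

287 g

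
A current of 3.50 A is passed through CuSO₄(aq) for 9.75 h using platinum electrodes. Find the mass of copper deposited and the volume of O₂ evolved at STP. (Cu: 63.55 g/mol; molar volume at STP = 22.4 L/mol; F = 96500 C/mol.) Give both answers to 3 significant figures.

Q = 3.50 × 35100 = 1.229×10^5 C; n(e⁻) = 1.229×10^5 / 96500 = 1.274 mol
Cathode: Cu²⁺ + 2e⁻ → Cu → n(Cu) = 1.274/2 = 0.6370 mol → 40.5 g
Anode: 2H₂O → O₂ + 4H⁺ + 4e⁻ → n(O₂) = 1.274/4 = 0.3185 mol → 7.13 L

40.5 g Cu; 7.13 L O₂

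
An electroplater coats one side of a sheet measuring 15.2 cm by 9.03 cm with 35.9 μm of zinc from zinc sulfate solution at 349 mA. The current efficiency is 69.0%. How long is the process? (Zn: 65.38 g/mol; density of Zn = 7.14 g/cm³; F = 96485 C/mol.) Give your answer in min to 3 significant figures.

Plated area = 15.2 × 9.03 = 137.3 cm²
Volume = 137.3 × 35.9×10⁻⁴ cm = 0.4929 cm³
m(Zn) = 0.4929 × 7.14 = 3.519 g
n(Zn) = 3.519 / 65.38 = 0.05382 mol; n(e⁻) = 2 × 0.05382 = 0.1076 mol
Q = 0.1076 × 96485 / 0.690 = 15050 C
t = 15050 / 0.349 = 43120 s = 719 min

719 min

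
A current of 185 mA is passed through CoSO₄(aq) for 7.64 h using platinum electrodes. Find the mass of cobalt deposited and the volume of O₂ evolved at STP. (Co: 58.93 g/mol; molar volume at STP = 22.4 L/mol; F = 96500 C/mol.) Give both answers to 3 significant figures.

1.55 g Co; 0.295 L O₂

Q = 0.185 × 27504 = 5088 C; n(e⁻) = 5088 / 96500 = 0.05273 mol
Cathode: Co²⁺ + 2e⁻ → Co → n(Co) = 0.05273/2 = 0.02637 mol → 1.55 g
Anode: 2H₂O → O₂ + 4H⁺ + 4e⁻ → n(O₂) = 0.05273/4 = 0.01318 mol → 0.295 L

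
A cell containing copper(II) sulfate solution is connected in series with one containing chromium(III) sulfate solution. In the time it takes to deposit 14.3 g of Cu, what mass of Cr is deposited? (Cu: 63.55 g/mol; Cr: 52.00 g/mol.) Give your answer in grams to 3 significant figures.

7.80 g

n(Cu) = 14.3 / 63.55 = 0.2250 mol
Cu²⁺ + 2e⁻ → Cu, so n(e⁻) = 2 × 0.2250 = 0.4500 mol
The cells are in series, so the same charge (and hence the same n(e⁻) = 0.4500 mol) passes through both.
Cr³⁺ + 3e⁻ → Cr, so n(Cr) = 0.4500 / 3 = 0.1500 mol
m(Cr) = 0.1500 × 52.00 = 7.80 g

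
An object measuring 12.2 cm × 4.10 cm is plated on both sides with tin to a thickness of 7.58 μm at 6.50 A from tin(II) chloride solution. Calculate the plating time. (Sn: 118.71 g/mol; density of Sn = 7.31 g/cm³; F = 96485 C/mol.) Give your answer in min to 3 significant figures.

Plated area = 2 × 12.2 × 4.10 = 100.0 cm²
Volume = 100.0 × 7.58×10⁻⁴ cm = 0.07580 cm³
m(Sn) = 0.07580 × 7.31 = 0.5541 g
n(Sn) = 0.5541 / 118.71 = 0.004668 mol; n(e⁻) = 2 × 0.004668 = 0.009336 mol
Q = 0.009336 × 96485 = 900.8 C
t = 900.8 / 6.50 = 138.6 s = 2.31 min

2.31 min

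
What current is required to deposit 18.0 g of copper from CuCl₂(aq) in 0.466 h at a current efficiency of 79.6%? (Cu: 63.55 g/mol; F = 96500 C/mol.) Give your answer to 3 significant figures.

n(Cu) = 18.0 / 63.55 = 0.2832 mol
Cu²⁺ + 2e⁻ → Cu, so n(e⁻) = 2 × 0.2832 = 0.5664 mol
Q = 0.5664 × 96500 / 0.796 = 68670 C
I = Q / t = 68670 / 1677.6 s = 40.9 A

40.9 A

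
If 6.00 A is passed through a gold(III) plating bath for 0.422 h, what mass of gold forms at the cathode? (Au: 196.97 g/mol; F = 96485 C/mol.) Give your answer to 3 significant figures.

6.20 g

Q = 6.00 A × 1519.2 s = 9115 C
n(e⁻) = 9115 / 96485 = 0.09447 mol
Au³⁺ + 3e⁻ → Au, so n(Au) = 0.09447 / 3 = 0.03149 mol
m = 0.03149 × 196.97 = 6.20 g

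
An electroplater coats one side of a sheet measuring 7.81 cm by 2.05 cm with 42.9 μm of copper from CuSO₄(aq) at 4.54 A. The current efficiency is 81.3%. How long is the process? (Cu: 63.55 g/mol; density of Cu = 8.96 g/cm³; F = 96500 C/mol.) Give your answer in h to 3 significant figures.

Plated area = 7.81 × 2.05 = 16.01 cm²
Volume = 16.01 × 42.9×10⁻⁴ cm = 0.06868 cm³
m(Cu) = 0.06868 × 8.96 = 0.6154 g
n(Cu) = 0.6154 / 63.55 = 0.009684 mol; n(e⁻) = 2 × 0.009684 = 0.01937 mol
Q = 0.01937 × 96500 / 0.813 = 2299 C
t = 2299 / 4.54 = 506.4 s = 0.141 h

0.141 h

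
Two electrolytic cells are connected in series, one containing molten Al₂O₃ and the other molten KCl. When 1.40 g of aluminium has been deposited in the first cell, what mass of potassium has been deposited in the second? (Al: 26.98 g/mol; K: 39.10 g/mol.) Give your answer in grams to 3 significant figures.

n(Al) = 1.40 / 26.98 = 0.05189 mol
Al³⁺ + 3e⁻ → Al, so n(e⁻) = 3 × 0.05189 = 0.1557 mol
The cells are in series, so the same charge (and hence the same n(e⁻) = 0.1557 mol) passes through both.
K⁺ + e⁻ → K, so n(K) = 0.1557 mol
m(K) = 0.1557 × 39.10 = 6.09 g

6.09 g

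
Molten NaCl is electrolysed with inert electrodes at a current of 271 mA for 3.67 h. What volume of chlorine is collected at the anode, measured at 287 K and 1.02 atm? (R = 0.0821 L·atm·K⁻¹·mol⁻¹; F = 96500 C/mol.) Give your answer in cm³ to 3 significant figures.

429 cm³

Q = 0.271 A × 13212 s = 3580 C
n(e⁻) = 3580 / 96500 = 0.03710 mol
2Cl⁻ → Cl₂ + 2e⁻, so n(Cl₂) = 0.03710 / 2 = 0.01855 mol
V = nRT/P = 0.01855 × 0.0821 × 287 / 1.02 = 0.4285 L
= 429 cm³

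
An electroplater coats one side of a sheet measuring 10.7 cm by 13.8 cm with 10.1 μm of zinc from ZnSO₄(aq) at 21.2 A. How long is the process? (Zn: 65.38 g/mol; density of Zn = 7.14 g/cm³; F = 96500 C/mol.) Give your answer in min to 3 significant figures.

Plated area = 10.7 × 13.8 = 147.7 cm²
Volume = 147.7 × 10.1×10⁻⁴ cm = 0.1492 cm³
m(Zn) = 0.1492 × 7.14 = 1.065 g
n(Zn) = 1.065 / 65.38 = 0.01629 mol; n(e⁻) = 2 × 0.01629 = 0.03258 mol
Q = 0.03258 × 96500 = 3144 C
t = 3144 / 21.2 = 148.3 s = 2.47 min

2.47 min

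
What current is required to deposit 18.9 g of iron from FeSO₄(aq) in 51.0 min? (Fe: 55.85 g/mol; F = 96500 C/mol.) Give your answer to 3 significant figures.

21.3 A

n(Fe) = 18.9 / 55.85 = 0.3384 mol
Fe²⁺ + 2e⁻ → Fe, so n(e⁻) = 2 × 0.3384 = 0.6768 mol
Q = 0.6768 × 96500 = 65310 C
I = Q / t = 65310 / 3060 s = 21.3 A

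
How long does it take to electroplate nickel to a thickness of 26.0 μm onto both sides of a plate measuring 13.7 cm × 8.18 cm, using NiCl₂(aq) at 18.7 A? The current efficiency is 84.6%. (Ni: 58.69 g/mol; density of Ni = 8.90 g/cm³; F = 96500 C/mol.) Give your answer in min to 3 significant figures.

18.0 min

Plated area = 2 × 13.7 × 8.18 = 224.1 cm²
Volume = 224.1 × 26.0×10⁻⁴ cm = 0.5827 cm³
m(Ni) = 0.5827 × 8.90 = 5.186 g
n(Ni) = 5.186 / 58.69 = 0.08836 mol; n(e⁻) = 2 × 0.08836 = 0.1767 mol
Q = 0.1767 × 96500 / 0.846 = 20160 C
t = 20160 / 18.7 = 1078 s = 18.0 min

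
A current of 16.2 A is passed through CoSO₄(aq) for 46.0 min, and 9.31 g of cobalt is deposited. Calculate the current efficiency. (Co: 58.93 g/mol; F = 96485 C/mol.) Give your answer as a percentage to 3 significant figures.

68.2%

Q = 16.2 × 2760 = 44710 C
n(e⁻) = 44710 / 96485 = 0.4634 mol
Co²⁺ + 2e⁻ → Co, so theoretical n(Co) = 0.2317 mol → 13.65 g
Efficiency = 9.31 / 13.65 = 0.6821 = 68.2%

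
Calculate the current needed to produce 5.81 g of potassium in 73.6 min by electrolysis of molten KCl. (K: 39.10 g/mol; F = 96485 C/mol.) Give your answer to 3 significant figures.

n(K) = 5.81 / 39.10 = 0.1486 mol
K⁺ + e⁻ → K, so n(e⁻) = 0.1486 mol
Q = 0.1486 × 96485 = 14340 C
I = Q / t = 14340 / 4416 s = 3.25 A

3.25 A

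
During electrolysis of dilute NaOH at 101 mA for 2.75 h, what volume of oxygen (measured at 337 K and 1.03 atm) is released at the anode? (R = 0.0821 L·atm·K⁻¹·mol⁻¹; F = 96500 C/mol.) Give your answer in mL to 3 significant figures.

Q = 0.101 A × 9900 s = 999.9 C
n(e⁻) = 999.9 / 96500 = 0.01036 mol
2H₂O → O₂ + 4H⁺ + 4e⁻, so n(O₂) = 0.01036 / 4 = 0.002590 mol
V = nRT/P = 0.002590 × 0.0821 × 337 / 1.03 = 0.06957 L
= 69.6 mL

69.6 mL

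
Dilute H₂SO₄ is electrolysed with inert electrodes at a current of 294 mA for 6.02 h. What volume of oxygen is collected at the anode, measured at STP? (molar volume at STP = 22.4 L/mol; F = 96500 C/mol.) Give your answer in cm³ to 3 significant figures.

370 cm³

Q = It = 0.294 × 21672 = 6372 C
n(e⁻) = Q/F = 6372/96500 = 0.06603 mol
2H₂O → O₂ + 4H⁺ + 4e⁻, so n(O₂) = 0.06603 / 4 = 0.01651 mol
V = 0.01651 × 22.4 = 0.3698 L
= 370 cm³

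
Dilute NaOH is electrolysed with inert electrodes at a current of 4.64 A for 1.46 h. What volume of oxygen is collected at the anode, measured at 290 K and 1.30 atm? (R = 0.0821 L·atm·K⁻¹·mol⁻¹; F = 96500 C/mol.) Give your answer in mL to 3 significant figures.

1160 mL

Q = 4.64 A × 5256 s = 24390 C
n(e⁻) = Q/F = 24390/96500 = 0.2527 mol
2H₂O → O₂ + 4H⁺ + 4e⁻, so n(O₂) = 0.2527 / 4 = 0.06318 mol
V = nRT/P = 0.06318 × 0.0821 × 290 / 1.30 = 1.157 L
= 1160 mL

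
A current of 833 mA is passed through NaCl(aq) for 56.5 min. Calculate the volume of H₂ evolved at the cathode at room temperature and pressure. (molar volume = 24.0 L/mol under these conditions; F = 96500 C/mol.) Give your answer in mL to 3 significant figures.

Charge passed = 0.833 × 3390 = 2824 C
n(e⁻) = 2824 / 96500 = 0.02926 mol
2H⁺ + 2e⁻ → H₂, so n(H₂) = 0.02926 / 2 = 0.01463 mol
V = 0.01463 × 24.0 = 0.3511 L
= 351 mL

351 mL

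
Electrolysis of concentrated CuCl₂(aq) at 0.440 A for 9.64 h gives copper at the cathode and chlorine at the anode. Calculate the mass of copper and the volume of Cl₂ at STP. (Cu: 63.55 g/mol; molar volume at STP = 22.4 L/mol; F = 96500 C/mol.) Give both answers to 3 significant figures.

Q = 0.440 × 34704 = 15270 C; n(e⁻) = 15270 / 96500 = 0.1582 mol
Cathode: Cu²⁺ + 2e⁻ → Cu → n(Cu) = 0.1582/2 = 0.07910 mol → 5.03 g
Anode: 2Cl⁻ → Cl₂ + 2e⁻ → n(Cl₂) = 0.1582/2 = 0.07910 mol → 1.77 L

5.03 g Cu; 1.77 L Cl₂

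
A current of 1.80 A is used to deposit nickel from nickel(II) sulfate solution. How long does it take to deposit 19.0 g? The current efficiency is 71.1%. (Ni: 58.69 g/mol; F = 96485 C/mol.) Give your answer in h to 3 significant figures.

13.6 h

n(Ni) = 19.0 / 58.69 = 0.3237 mol
Ni²⁺ + 2e⁻ → Ni, so n(e⁻) = 2 × 0.3237 = 0.6474 mol
Q = 0.6474 × 96485 / 0.711 = 87850 C
t = Q / I = 87850 / 1.80 = 48810 s = 13.6 h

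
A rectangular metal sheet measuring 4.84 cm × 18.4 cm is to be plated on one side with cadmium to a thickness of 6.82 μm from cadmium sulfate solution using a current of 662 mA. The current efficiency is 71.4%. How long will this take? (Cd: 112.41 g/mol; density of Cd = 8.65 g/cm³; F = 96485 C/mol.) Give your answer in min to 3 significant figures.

Plated area = 4.84 × 18.4 = 89.06 cm²
Volume = 89.06 × 6.82×10⁻⁴ cm = 0.06074 cm³
m(Cd) = 0.06074 × 8.65 = 0.5254 g
n(Cd) = 0.5254 / 112.41 = 0.004674 mol; n(e⁻) = 2 × 0.004674 = 0.009348 mol
Q = 0.009348 × 96485 / 0.714 = 1263 C
t = 1263 / 0.662 = 1908 s = 31.8 min

31.8 min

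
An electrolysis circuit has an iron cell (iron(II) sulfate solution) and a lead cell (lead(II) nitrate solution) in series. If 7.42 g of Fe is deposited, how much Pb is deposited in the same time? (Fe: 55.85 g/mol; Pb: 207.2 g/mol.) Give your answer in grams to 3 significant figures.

n(Fe) = 7.42 / 55.85 = 0.1329 mol
Fe²⁺ + 2e⁻ → Fe, so n(e⁻) = 2 × 0.1329 = 0.2658 mol
The cells are in series, so the same charge (and hence the same n(e⁻) = 0.2658 mol) passes through both.
Pb²⁺ + 2e⁻ → Pb, so n(Pb) = 0.2658 / 2 = 0.1329 mol
m(Pb) = 0.1329 × 207.2 = 27.5 g

27.5 g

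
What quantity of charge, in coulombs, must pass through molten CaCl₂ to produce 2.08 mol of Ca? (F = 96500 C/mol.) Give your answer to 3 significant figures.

4.01×10^5 C

Ca²⁺ + 2e⁻ → Ca, so n(e⁻) = 2 × 2.08 = 4.160 mol
Q = 4.160 × 96500 = 4.014×10^5 C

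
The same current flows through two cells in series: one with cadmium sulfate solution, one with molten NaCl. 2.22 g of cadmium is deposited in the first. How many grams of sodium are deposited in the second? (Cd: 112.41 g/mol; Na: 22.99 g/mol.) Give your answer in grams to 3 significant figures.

n(Cd) = 2.22 / 112.41 = 0.01975 mol
Cd²⁺ + 2e⁻ → Cd, so n(e⁻) = 2 × 0.01975 = 0.03950 mol
Since the cells are in series, n(e⁻) in the Na cell is also 0.03950 mol.
Na⁺ + e⁻ → Na, so n(Na) = 0.03950 mol
m(Na) = 0.03950 × 22.99 = 0.908 g

0.908 g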